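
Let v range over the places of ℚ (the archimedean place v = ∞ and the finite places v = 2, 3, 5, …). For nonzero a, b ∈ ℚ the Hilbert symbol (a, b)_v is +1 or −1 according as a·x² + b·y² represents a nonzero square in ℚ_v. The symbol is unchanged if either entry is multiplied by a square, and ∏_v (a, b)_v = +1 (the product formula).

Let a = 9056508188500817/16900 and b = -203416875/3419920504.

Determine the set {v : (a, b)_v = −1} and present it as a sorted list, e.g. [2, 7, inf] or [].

[13, 43]

(a, b) ≡ (473, -12298) mod (ℚ^×)²; places V = {2, 3, 5, 7, 11, 13, 19, 29, 43, ∞}.
(a,b)_29: α=4, u≡22; β=2, v≡2 (mod 29); (22|29)=+1, (2|29)=-1; sign (−1)^0·+1^2·-1^4 = +1.
(a,b)_43: α=3, u≡14; β=1, v≡23 (mod 43); (14|43)=+1, (23|43)=+1; sign (−1)^1·+1^1·+1^3 = -1.
(a,b)_11: α=5, u≡2; β=-1, v≡1 (mod 11); (2|11)=-1, (1|11)=+1; sign (−1)^1·-1^-1·+1^5 = +1.
(a,b)_2: α=-2, β=-3; u≡1, v≡3 (mod 8); ε(u)ε(v)=0·1, αω(v)=-2·1, βω(u)=-3·0; sum ≡ 0  ⇒  +1.
(a,b)_19: α=0, u≡7; β=-2, v≡10 (mod 19); (7|19)=+1, (10|19)=-1; sign (−1)^0·+1^-2·-1^0 = +1.
(a,b)_7: α=0, u≡1; β=-2, v≡2 (mod 7); (1|7)=+1, (2|7)=+1; sign (−1)^0·+1^-2·+1^0 = +1.
(a,b)_∞: sgn(473)=+, sgn(-12298)=−, so +1.
(a,b)_13: α=-2, u≡2; β=-3, v≡12 (mod 13); (2|13)=-1, (12|13)=+1; sign (−1)^0·-1^-3·+1^-2 = -1.
(a,b)_3: α=0, u≡2; β=2, v≡2 (mod 3); (2|3)=-1, (2|3)=-1; sign (−1)^0·-1^2·-1^0 = +1.
(a,b)_5: α=-2, u≡2; β=4, v≡2 (mod 5); (2|5)=-1, (2|5)=-1; sign (−1)^0·-1^4·-1^-2 = +1.
|Ram(473, -12298)| = 2, even; anisotropic at {13, 43}.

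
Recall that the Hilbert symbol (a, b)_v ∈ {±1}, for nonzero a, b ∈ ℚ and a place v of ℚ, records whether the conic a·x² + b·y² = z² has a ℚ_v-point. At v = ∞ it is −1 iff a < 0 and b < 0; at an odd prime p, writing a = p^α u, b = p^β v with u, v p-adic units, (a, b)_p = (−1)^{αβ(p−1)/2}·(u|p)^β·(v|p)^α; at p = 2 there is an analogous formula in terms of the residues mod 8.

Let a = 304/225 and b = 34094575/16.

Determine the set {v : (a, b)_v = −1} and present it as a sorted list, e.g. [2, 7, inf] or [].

(a, b) ≡ (19, 1363783) mod (ℚ^×)²; places V = {2, 3, 5, 19, 29, 31, 37, 41, ∞}.
(a,b)_41: α=0, u≡7; β=1, v≡29 (mod 41); (7|41)=-1, (29|41)=-1; sign (−1)^0·-1^1·-1^0 = -1.
(a,b)_29: α=0, u≡27; β=1, v≡10 (mod 29); (27|29)=-1, (10|29)=-1; sign (−1)^0·-1^1·-1^0 = -1.
(a,b)_37: α=0, u≡15; β=1, v≡4 (mod 37); (15|37)=-1, (4|37)=+1; sign (−1)^0·-1^1·+1^0 = -1.
(a,b)_3: α=-2, u≡1; β=0, v≡1 (mod 3); (1|3)=+1, (1|3)=+1; sign (−1)^0·+1^0·+1^-2 = +1.
(a,b)_5: α=-2, u≡1; β=2, v≡3 (mod 5); (1|5)=+1, (3|5)=-1; sign (−1)^0·+1^2·-1^-2 = +1.
(a,b)_∞: sgn(19)=+, sgn(1363783)=+, so +1.
(a,b)_31: α=0, u≡7; β=1, v≡14 (mod 31); (7|31)=+1, (14|31)=+1; sign (−1)^0·+1^1·+1^0 = +1.
(a,b)_2: α=4, β=-4; u≡3, v≡7 (mod 8); ε(u)ε(v)=1·1, αω(v)=4·0, βω(u)=-4·1; sum ≡ 1  ⇒  -1.
(a,b)_19: α=1, u≡1; β=0, v≡17 (mod 19); (1|19)=+1, (17|19)=+1; sign (−1)^0·+1^0·+1^1 = +1.
|Ram(19, 1363783)| = 4, even; anisotropic at {2, 29, 37, 41}.

[2, 29, 37, 41]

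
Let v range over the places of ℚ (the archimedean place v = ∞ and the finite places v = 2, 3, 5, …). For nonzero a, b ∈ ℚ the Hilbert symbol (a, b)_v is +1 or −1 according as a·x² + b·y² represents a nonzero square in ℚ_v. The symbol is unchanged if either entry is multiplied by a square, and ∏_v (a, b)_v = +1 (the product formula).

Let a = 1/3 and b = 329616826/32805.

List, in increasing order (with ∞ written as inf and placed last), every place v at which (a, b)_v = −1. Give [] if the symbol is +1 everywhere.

(a, b) ≡ (3, 770) mod (ℚ^×)²; places V = {2, 3, 5, 7, 11, 19, ∞}.
(a,b)_∞: sgn(3)=+, sgn(770)=+, so +1.
(a,b)_2: α=0, β=1; u≡3, v≡1 (mod 8); ε(u)ε(v)=1·0, αω(v)=0·0, βω(u)=1·1; sum ≡ 1  ⇒  -1.
(a,b)_5: α=0, u≡2; β=-1, v≡1 (mod 5); (2|5)=-1, (1|5)=+1; sign (−1)^0·-1^-1·+1^0 = -1.
(a,b)_19: α=0, u≡13; β=2, v≡14 (mod 19); (13|19)=-1, (14|19)=-1; sign (−1)^0·-1^2·-1^0 = +1.
(a,b)_3: α=-1, u≡1; β=-8, v≡2 (mod 3); (1|3)=+1, (2|3)=-1; sign (−1)^0·+1^-8·-1^-1 = -1.
(a,b)_7: α=0, u≡5; β=3, v≡5 (mod 7); (5|7)=-1, (5|7)=-1; sign (−1)^0·-1^3·-1^0 = -1.
(a,b)_11: α=0, u≡4; β=3, v≡1 (mod 11); (4|11)=+1, (1|11)=+1; sign (−1)^0·+1^3·+1^0 = +1.
(3, 770 / ℚ) ramifies at {2, 3, 5, 7}: a division algebra.

[2, 3, 5, 7]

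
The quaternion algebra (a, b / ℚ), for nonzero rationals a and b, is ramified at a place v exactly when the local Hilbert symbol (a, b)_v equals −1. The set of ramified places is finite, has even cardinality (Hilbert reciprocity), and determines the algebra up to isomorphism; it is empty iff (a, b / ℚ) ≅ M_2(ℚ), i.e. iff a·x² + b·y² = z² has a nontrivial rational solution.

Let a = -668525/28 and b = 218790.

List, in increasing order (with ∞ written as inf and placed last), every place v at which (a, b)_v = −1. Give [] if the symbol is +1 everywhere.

(a, b) ≡ (-1547, 24310) mod (ℚ^×)²; places V = {2, 3, 5, 7, 11, 13, 17, ∞}.
(a,b)_3: α=0, u≡1; β=2, v≡1 (mod 3); (1|3)=+1, (1|3)=+1; sign (−1)^0·+1^2·+1^0 = +1.
(a,b)_∞: sgn(-1547)=−, sgn(24310)=+, so +1.
(a,b)_17: α=1, u≡12; β=1, v≡1 (mod 17); (12|17)=-1, (1|17)=+1; sign (−1)^0·-1^1·+1^1 = -1.
(a,b)_2: α=-2, β=1; u≡5, v≡3 (mod 8); ε(u)ε(v)=0·1, αω(v)=-2·1, βω(u)=1·1; sum ≡ 1  ⇒  -1.
(a,b)_5: α=2, u≡3; β=1, v≡3 (mod 5); (3|5)=-1, (3|5)=-1; sign (−1)^0·-1^1·-1^2 = -1.
(a,b)_13: α=1, u≡8; β=1, v≡8 (mod 13); (8|13)=-1, (8|13)=-1; sign (−1)^0·-1^1·-1^1 = +1.
(a,b)_7: α=-1, u≡6; β=0, v≡5 (mod 7); (6|7)=-1, (5|7)=-1; sign (−1)^0·-1^0·-1^-1 = -1.
(a,b)_11: α=2, u≡5; β=1, v≡2 (mod 11); (5|11)=+1, (2|11)=-1; sign (−1)^0·+1^1·-1^2 = +1.
Ram(-1547, 24310) = {2, 5, 7, 17}; no ℚ_2-point on the conic.

[2, 5, 7, 17]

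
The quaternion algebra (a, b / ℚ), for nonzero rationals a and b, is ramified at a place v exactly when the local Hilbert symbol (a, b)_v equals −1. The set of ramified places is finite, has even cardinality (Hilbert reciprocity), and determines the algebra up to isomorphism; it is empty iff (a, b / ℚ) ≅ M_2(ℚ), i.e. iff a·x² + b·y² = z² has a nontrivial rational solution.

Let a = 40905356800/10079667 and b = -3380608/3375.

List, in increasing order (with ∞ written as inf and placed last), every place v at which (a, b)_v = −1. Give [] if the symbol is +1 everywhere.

Mod squares: a ≡ 66, b ≡ -330. Check v ∈ {∞, 2, 3, 5, 7, 11, 13, 47}.
v=5: a=5^2·(≡1), b=5^-3·(≡1) mod 5; (1|5)=+1, (1|5)=+1; (−1)^{2·-3·2}·(+1)^-3·(+1)^2 = +1.
v=3: a=3^-3·(≡1), b=3^-3·(≡1) mod 3; (1|3)=+1, (1|3)=+1; (−1)^{-3·-3·1}·(+1)^-3·(+1)^-3 = -1.
v=∞: 66 > 0 and -330 < 0  ⇒  (a,b)_∞ = +1.
v=47: a=47^-2·(≡5), b=47^0·(≡20) mod 47; (5|47)=-1, (20|47)=-1; (−1)^{-2·0·23}·(-1)^0·(-1)^-2 = +1.
v=2: v_2(a)=9, v_2(b)=7; units ≡ 1, 3 (mod 8); ε·ε+αω+βω = 0·1+9·1+7·0 ≡ 1  ⇒  (a,b)_2 = -1.
v=11: a=11^3·(≡8), b=11^1·(≡5) mod 11; (8|11)=-1, (5|11)=+1; (−1)^{3·1·5}·(-1)^1·(+1)^3 = +1.
v=7: a=7^4·(≡6), b=7^4·(≡6) mod 7; (6|7)=-1, (6|7)=-1; (−1)^{4·4·3}·(-1)^4·(-1)^4 = +1.
v=13: a=13^-2·(≡4), b=13^0·(≡2) mod 13; (4|13)=+1, (2|13)=-1; (−1)^{-2·0·6}·(+1)^0·(-1)^-2 = +1.
Ram(66, -330) = {2, 3}; no ℚ_2-point on the conic.

[2, 3]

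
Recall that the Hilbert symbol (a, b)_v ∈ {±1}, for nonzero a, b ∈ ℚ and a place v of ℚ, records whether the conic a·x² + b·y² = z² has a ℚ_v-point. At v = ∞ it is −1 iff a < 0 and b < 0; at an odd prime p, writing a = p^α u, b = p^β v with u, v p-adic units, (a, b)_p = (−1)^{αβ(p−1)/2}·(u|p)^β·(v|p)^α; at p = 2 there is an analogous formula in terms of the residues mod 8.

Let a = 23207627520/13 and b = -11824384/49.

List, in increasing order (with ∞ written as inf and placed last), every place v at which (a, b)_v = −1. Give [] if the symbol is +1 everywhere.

(a, b) ≡ (1616615, -46189) mod (ℚ^×)²; places V = {2, 3, 5, 7, 11, 13, 17, 19, ∞}.
(a,b)_5: α=1, u≡3; β=0, v≡4 (mod 5); (3|5)=-1, (4|5)=+1; sign (−1)^0·-1^0·+1^1 = +1.
(a,b)_2: α=8, β=8; u≡7, v≡3 (mod 8); ε(u)ε(v)=1·1, αω(v)=8·1, βω(u)=8·0; sum ≡ 1  ⇒  -1.
(a,b)_11: α=1, u≡3; β=1, v≡4 (mod 11); (3|11)=+1, (4|11)=+1; sign (−1)^1·+1^1·+1^1 = -1.
(a,b)_19: α=1, u≡10; β=1, v≡6 (mod 19); (10|19)=-1, (6|19)=+1; sign (−1)^1·-1^1·+1^1 = +1.
(a,b)_7: α=1, u≡4; β=-2, v≡2 (mod 7); (4|7)=+1, (2|7)=+1; sign (−1)^0·+1^-2·+1^1 = +1.
(a,b)_13: α=-1, u≡12; β=1, v≡12 (mod 13); (12|13)=+1, (12|13)=+1; sign (−1)^0·+1^1·+1^-1 = +1.
(a,b)_3: α=6, u≡2; β=0, v≡2 (mod 3); (2|3)=-1, (2|3)=-1; sign (−1)^0·-1^0·-1^6 = +1.
(a,b)_17: α=1, u≡11; β=1, v≡7 (mod 17); (11|17)=-1, (7|17)=-1; sign (−1)^0·-1^1·-1^1 = +1.
(a,b)_∞: sgn(1616615)=+, sgn(-46189)=−, so +1.
(1616615, -46189 / ℚ) ramifies at {2, 11}: a division algebra.

[2, 11]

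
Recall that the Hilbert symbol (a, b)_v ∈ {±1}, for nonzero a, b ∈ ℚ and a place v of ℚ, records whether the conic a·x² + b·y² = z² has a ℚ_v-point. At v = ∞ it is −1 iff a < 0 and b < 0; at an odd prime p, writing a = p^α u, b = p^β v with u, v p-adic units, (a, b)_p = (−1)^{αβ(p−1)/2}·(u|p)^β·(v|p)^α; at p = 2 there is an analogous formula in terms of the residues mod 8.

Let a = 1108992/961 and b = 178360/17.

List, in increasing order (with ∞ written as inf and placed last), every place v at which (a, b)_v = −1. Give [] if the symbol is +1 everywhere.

(a, b) ≡ (3, 15470) mod (ℚ^×)²; places V = {2, 3, 5, 7, 13, 17, 19, 31, ∞}.
(a,b)_7: α=0, u≡5; β=3, v≡3 (mod 7); (5|7)=-1, (3|7)=-1; sign (−1)^0·-1^3·-1^0 = -1.
(a,b)_∞: sgn(3)=+, sgn(15470)=+, so +1.
(a,b)_19: α=2, u≡15; β=0, v≡6 (mod 19); (15|19)=-1, (6|19)=+1; sign (−1)^0·-1^0·+1^2 = +1.
(a,b)_31: α=-2, u≡29; β=0, v≡1 (mod 31); (29|31)=-1, (1|31)=+1; sign (−1)^0·-1^0·+1^-2 = +1.
(a,b)_2: α=10, β=3; u≡3, v≡7 (mod 8); ε(u)ε(v)=1·1, αω(v)=10·0, βω(u)=3·1; sum ≡ 0  ⇒  +1.
(a,b)_17: α=0, u≡11; β=-1, v≡13 (mod 17); (11|17)=-1, (13|17)=+1; sign (−1)^0·-1^-1·+1^0 = -1.
(a,b)_3: α=1, u≡1; β=0, v≡2 (mod 3); (1|3)=+1, (2|3)=-1; sign (−1)^0·+1^0·-1^1 = -1.
(a,b)_5: α=0, u≡2; β=1, v≡1 (mod 5); (2|5)=-1, (1|5)=+1; sign (−1)^0·-1^1·+1^0 = -1.
(a,b)_13: α=0, u≡12; β=1, v≡11 (mod 13); (12|13)=+1, (11|13)=-1; sign (−1)^0·+1^1·-1^0 = +1.
(3, 15470 / ℚ) ramifies at {3, 5, 7, 17}: a division algebra.

[3, 5, 7, 17]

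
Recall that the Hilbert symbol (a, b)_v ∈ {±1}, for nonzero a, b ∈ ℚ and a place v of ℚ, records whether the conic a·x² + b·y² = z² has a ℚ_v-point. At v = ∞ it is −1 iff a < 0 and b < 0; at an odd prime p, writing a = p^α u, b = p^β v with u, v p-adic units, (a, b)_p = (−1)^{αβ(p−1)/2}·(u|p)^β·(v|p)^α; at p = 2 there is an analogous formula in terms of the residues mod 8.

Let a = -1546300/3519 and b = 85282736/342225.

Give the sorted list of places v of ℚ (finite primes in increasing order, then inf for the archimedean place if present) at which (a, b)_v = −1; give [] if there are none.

[2, 7, 29, 31]

(a, b) ≡ (-2737, 899) mod (ℚ^×)²; places V = {2, 3, 5, 7, 11, 13, 17, 23, 29, 31, 47, ∞}.
(a,b)_7: α=1, u≡4; β=2, v≡6 (mod 7); (4|7)=+1, (6|7)=-1; sign (−1)^0·+1^2·-1^1 = -1.
(a,b)_47: α=2, u≡7; β=0, v≡6 (mod 47); (7|47)=+1, (6|47)=+1; sign (−1)^0·+1^0·+1^2 = +1.
(a,b)_29: α=0, u≡27; β=1, v≡12 (mod 29); (27|29)=-1, (12|29)=-1; sign (−1)^0·-1^1·-1^0 = -1.
(a,b)_2: α=2, β=4; u≡7, v≡3 (mod 8); ε(u)ε(v)=1·1, αω(v)=2·1, βω(u)=4·0; sum ≡ 1  ⇒  -1.
(a,b)_23: α=-1, u≡7; β=0, v≡3 (mod 23); (7|23)=-1, (3|23)=+1; sign (−1)^0·-1^0·+1^-1 = +1.
(a,b)_11: α=0, u≡8; β=2, v≡6 (mod 11); (8|11)=-1, (6|11)=-1; sign (−1)^0·-1^2·-1^0 = +1.
(a,b)_17: α=-1, u≡1; β=0, v≡4 (mod 17); (1|17)=+1, (4|17)=+1; sign (−1)^0·+1^0·+1^-1 = +1.
(a,b)_5: α=2, u≡2; β=-2, v≡4 (mod 5); (2|5)=-1, (4|5)=+1; sign (−1)^0·-1^-2·+1^2 = +1.
(a,b)_3: α=-2, u≡2; β=-4, v≡2 (mod 3); (2|3)=-1, (2|3)=-1; sign (−1)^0·-1^-4·-1^-2 = +1.
(a,b)_∞: sgn(-2737)=−, sgn(899)=+, so +1.
(a,b)_31: α=0, u≡22; β=1, v≡15 (mod 31); (22|31)=-1, (15|31)=-1; sign (−1)^0·-1^1·-1^0 = -1.
(a,b)_13: α=0, u≡7; β=-2, v≡11 (mod 13); (7|13)=-1, (11|13)=-1; sign (−1)^0·-1^-2·-1^0 = +1.
(-2737, 899 / ℚ) ramifies at {2, 7, 29, 31}: a division algebra.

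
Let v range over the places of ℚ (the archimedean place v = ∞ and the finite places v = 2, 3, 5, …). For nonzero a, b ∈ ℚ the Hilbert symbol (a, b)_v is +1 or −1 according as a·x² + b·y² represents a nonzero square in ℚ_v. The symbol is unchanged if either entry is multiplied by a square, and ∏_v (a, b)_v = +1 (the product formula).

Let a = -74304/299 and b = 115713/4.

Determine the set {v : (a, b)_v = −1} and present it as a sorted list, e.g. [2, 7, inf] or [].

[3, 43]

(a, b) ≡ (-38571, 12857) mod (ℚ^×)²; places V = {2, 3, 13, 23, 43, ∞}.
(a,b)_13: α=-1, u≡3; β=1, v≡12 (mod 13); (3|13)=+1, (12|13)=+1; sign (−1)^0·+1^1·+1^-1 = +1.
(a,b)_3: α=3, u≡1; β=2, v≡2 (mod 3); (1|3)=+1, (2|3)=-1; sign (−1)^0·+1^2·-1^3 = -1.
(a,b)_∞: sgn(-38571)=−, sgn(12857)=+, so +1.
(a,b)_23: α=-1, u≡6; β=1, v≡10 (mod 23); (6|23)=+1, (10|23)=-1; sign (−1)^1·+1^1·-1^-1 = +1.
(a,b)_43: α=1, u≡4; β=1, v≡17 (mod 43); (4|43)=+1, (17|43)=+1; sign (−1)^1·+1^1·+1^1 = -1.
(a,b)_2: α=6, β=-2; u≡5, v≡1 (mod 8); ε(u)ε(v)=0·0, αω(v)=6·0, βω(u)=-2·1; sum ≡ 0  ⇒  +1.
|Ram(-38571, 12857)| = 2, even; anisotropic at {3, 43}.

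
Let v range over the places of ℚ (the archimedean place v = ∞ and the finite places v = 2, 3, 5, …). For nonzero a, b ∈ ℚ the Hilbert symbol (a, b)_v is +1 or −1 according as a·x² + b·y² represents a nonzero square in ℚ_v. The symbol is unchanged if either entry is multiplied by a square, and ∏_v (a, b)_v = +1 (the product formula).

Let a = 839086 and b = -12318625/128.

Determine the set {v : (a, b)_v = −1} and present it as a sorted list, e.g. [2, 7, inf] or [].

Mod squares: a ≡ 839086, b ≡ -3410. Check v ∈ {∞, 2, 5, 11, 17, 23, 29, 31, 37}.
v=17: a=17^1·(≡7), b=17^2·(≡5) mod 17; (7|17)=-1, (5|17)=-1; (−1)^{1·2·8}·(-1)^2·(-1)^1 = -1.
v=29: a=29^1·(≡21), b=29^0·(≡2) mod 29; (21|29)=-1, (2|29)=-1; (−1)^{1·0·14}·(-1)^0·(-1)^1 = -1.
v=5: a=5^0·(≡1), b=5^3·(≡2) mod 5; (1|5)=+1, (2|5)=-1; (−1)^{0·3·2}·(+1)^3·(-1)^0 = +1.
v=37: a=37^1·(≡34), b=37^0·(≡20) mod 37; (34|37)=+1, (20|37)=-1; (−1)^{1·0·18}·(+1)^0·(-1)^1 = -1.
v=31: a=31^0·(≡9), b=31^1·(≡19) mod 31; (9|31)=+1, (19|31)=+1; (−1)^{0·1·15}·(+1)^1·(+1)^0 = +1.
v=∞: 839086 > 0 and -3410 < 0  ⇒  (a,b)_∞ = +1.
v=23: a=23^1·(≡4), b=23^0·(≡17) mod 23; (4|23)=+1, (17|23)=-1; (−1)^{1·0·11}·(+1)^0·(-1)^1 = -1.
v=2: v_2(a)=1, v_2(b)=-7; units ≡ 7, 7 (mod 8); ε·ε+αω+βω = 1·1+1·0+-7·0 ≡ 1  ⇒  (a,b)_2 = -1.
v=11: a=11^0·(≡6), b=11^1·(≡5) mod 11; (6|11)=-1, (5|11)=+1; (−1)^{0·1·5}·(-1)^1·(+1)^0 = -1.
|Ram(839086, -3410)| = 6, even; anisotropic at {2, 11, 17, 23, 29, 37}.

[2, 11, 17, 23, 29, 37]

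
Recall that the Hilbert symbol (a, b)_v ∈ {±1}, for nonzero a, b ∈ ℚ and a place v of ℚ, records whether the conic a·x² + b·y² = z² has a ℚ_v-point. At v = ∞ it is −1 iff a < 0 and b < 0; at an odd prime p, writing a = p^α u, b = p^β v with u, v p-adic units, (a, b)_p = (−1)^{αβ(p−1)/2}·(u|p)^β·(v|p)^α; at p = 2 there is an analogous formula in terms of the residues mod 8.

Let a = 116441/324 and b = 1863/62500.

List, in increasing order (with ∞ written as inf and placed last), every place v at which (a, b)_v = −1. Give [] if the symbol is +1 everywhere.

[23, 53]

(a, b) ≡ (689, 23) mod (ℚ^×)²; places V = {2, 3, 5, 13, 23, 53, ∞}.
(a,b)_∞: sgn(689)=+, sgn(23)=+, so +1.
(a,b)_13: α=3, u≡12; β=0, v≡12 (mod 13); (12|13)=+1, (12|13)=+1; sign (−1)^0·+1^0·+1^3 = +1.
(a,b)_2: α=-2, β=-2; u≡1, v≡7 (mod 8); ε(u)ε(v)=0·1, αω(v)=-2·0, βω(u)=-2·0; sum ≡ 0  ⇒  +1.
(a,b)_23: α=0, u≡19; β=1, v≡9 (mod 23); (19|23)=-1, (9|23)=+1; sign (−1)^0·-1^1·+1^0 = -1.
(a,b)_53: α=1, u≡4; β=0, v≡21 (mod 53); (4|53)=+1, (21|53)=-1; sign (−1)^0·+1^0·-1^1 = -1.
(a,b)_5: α=0, u≡4; β=-6, v≡2 (mod 5); (4|5)=+1, (2|5)=-1; sign (−1)^0·+1^-6·-1^0 = +1.
(a,b)_3: α=-4, u≡2; β=4, v≡2 (mod 3); (2|3)=-1, (2|3)=-1; sign (−1)^0·-1^4·-1^-4 = +1.
|Ram(689, 23)| = 2, even; anisotropic at {23, 53}.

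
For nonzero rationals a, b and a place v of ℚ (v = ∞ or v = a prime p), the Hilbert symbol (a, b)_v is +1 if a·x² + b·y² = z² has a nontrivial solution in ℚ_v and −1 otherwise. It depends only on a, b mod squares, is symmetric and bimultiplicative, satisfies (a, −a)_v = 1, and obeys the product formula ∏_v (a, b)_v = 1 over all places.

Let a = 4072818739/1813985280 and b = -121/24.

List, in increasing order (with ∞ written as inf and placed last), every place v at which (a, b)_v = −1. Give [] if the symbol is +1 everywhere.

[3, 19]

Mod squares: a ≡ 570, b ≡ -6. Check v ∈ {∞, 2, 3, 5, 11, 19}.
v=∞: 570 > 0 and -6 < 0  ⇒  (a,b)_∞ = +1.
v=11: a=11^8·(≡1), b=11^2·(≡5) mod 11; (1|11)=+1, (5|11)=+1; (−1)^{8·2·5}·(+1)^2·(+1)^8 = +1.
v=19: a=19^1·(≡5), b=19^0·(≡10) mod 19; (5|19)=+1, (10|19)=-1; (−1)^{1·0·9}·(+1)^0·(-1)^1 = -1.
v=2: v_2(a)=-11, v_2(b)=-3; units ≡ 5, 5 (mod 8); ε·ε+αω+βω = 0·0+-11·1+-3·1 ≡ 0  ⇒  (a,b)_2 = +1.
v=5: a=5^-1·(≡4), b=5^0·(≡1) mod 5; (4|5)=+1, (1|5)=+1; (−1)^{-1·0·2}·(+1)^0·(+1)^-1 = +1.
v=3: a=3^-11·(≡1), b=3^-1·(≡1) mod 3; (1|3)=+1, (1|3)=+1; (−1)^{-11·-1·1}·(+1)^-1·(+1)^-11 = -1.
|Ram(570, -6)| = 2, even; anisotropic at {3, 19}.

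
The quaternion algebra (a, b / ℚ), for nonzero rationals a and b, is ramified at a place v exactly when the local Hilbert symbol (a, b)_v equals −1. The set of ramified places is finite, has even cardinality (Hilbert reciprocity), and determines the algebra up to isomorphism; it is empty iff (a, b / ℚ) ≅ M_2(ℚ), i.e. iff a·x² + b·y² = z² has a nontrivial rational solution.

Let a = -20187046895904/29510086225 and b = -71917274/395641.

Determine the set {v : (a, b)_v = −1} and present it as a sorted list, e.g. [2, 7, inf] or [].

[7, 11, 23, inf]

(a, b) ≡ (-7714, -506) mod (ℚ^×)²; places V = {2, 3, 5, 7, 11, 13, 17, 19, 23, 29, 37, 43, 47, ∞}.
(a,b)_5: α=-2, u≡4; β=0, v≡1 (mod 5); (4|5)=+1, (1|5)=+1; sign (−1)^0·+1^0·+1^-2 = +1.
(a,b)_43: α=-2, u≡39; β=0, v≡16 (mod 43); (39|43)=-1, (16|43)=+1; sign (−1)^0·-1^0·+1^-2 = +1.
(a,b)_3: α=4, u≡2; β=0, v≡1 (mod 3); (2|3)=-1, (1|3)=+1; sign (−1)^0·-1^0·+1^4 = +1.
(a,b)_17: α=-2, u≡16; β=-2, v≡4 (mod 17); (16|17)=+1, (4|17)=+1; sign (−1)^0·+1^-2·+1^-2 = +1.
(a,b)_29: α=3, u≡4; β=2, v≡23 (mod 29); (4|29)=+1, (23|29)=+1; sign (−1)^0·+1^2·+1^3 = +1.
(a,b)_19: α=1, u≡15; β=0, v≡11 (mod 19); (15|19)=-1, (11|19)=+1; sign (−1)^0·-1^0·+1^1 = +1.
(a,b)_∞: sgn(-7714)=−, sgn(-506)=−, so -1.
(a,b)_47: α=-2, u≡26; β=0, v≡26 (mod 47); (26|47)=-1, (26|47)=-1; sign (−1)^0·-1^0·-1^-2 = +1.
(a,b)_11: α=0, u≡6; β=1, v≡1 (mod 11); (6|11)=-1, (1|11)=+1; sign (−1)^0·-1^1·+1^0 = -1.
(a,b)_2: α=5, β=1; u≡7, v≡3 (mod 8); ε(u)ε(v)=1·1, αω(v)=5·1, βω(u)=1·0; sum ≡ 0  ⇒  +1.
(a,b)_13: α=0, u≡11; β=2, v≡4 (mod 13); (11|13)=-1, (4|13)=+1; sign (−1)^0·-1^2·+1^0 = +1.
(a,b)_23: α=0, u≡10; β=1, v≡16 (mod 23); (10|23)=-1, (16|23)=+1; sign (−1)^0·-1^1·+1^0 = -1.
(a,b)_37: α=0, u≡17; β=-2, v≡27 (mod 37); (17|37)=-1, (27|37)=+1; sign (−1)^0·-1^-2·+1^0 = +1.
(a,b)_7: α=5, u≡1; β=0, v≡5 (mod 7); (1|7)=+1, (5|7)=-1; sign (−1)^0·+1^0·-1^5 = -1.
|Ram(-7714, -506)| = 4, even; anisotropic at {7, 11, 23, ∞}.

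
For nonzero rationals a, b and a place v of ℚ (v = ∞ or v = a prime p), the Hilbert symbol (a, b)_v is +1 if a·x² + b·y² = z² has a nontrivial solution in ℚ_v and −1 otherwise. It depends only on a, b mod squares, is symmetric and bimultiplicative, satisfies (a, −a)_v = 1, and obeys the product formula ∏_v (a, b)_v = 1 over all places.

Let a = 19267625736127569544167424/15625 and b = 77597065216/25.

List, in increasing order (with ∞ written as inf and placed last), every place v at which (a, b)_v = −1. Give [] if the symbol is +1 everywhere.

(a, b) ≡ (2278087669, 4736149) mod (ℚ^×)²; places V = {2, 5, 7, 11, 13, 17, 19, 31, 37, 43, ∞}.
(a,b)_2: α=14, β=14; u≡5, v≡5 (mod 8); ε(u)ε(v)=0·0, αω(v)=14·1, βω(u)=14·1; sum ≡ 0  ⇒  +1.
(a,b)_43: α=3, u≡15; β=1, v≡18 (mod 43); (15|43)=+1, (18|43)=-1; sign (−1)^1·+1^1·-1^3 = +1.
(a,b)_∞: sgn(2278087669)=+, sgn(4736149)=+, so +1.
(a,b)_17: α=1, u≡7; β=1, v≡8 (mod 17); (7|17)=-1, (8|17)=+1; sign (−1)^0·-1^1·+1^1 = -1.
(a,b)_37: α=1, u≡8; β=0, v≡16 (mod 37); (8|37)=-1, (16|37)=+1; sign (−1)^0·-1^0·+1^1 = +1.
(a,b)_13: α=1, u≡1; β=0, v≡5 (mod 13); (1|13)=+1, (5|13)=-1; sign (−1)^0·+1^0·-1^1 = -1.
(a,b)_11: α=3, u≡9; β=1, v≡6 (mod 11); (9|11)=+1, (6|11)=-1; sign (−1)^1·+1^1·-1^3 = +1.
(a,b)_31: α=3, u≡15; β=1, v≡12 (mod 31); (15|31)=-1, (12|31)=-1; sign (−1)^1·-1^1·-1^3 = -1.
(a,b)_5: α=-6, u≡4; β=-2, v≡1 (mod 5); (4|5)=+1, (1|5)=+1; sign (−1)^0·+1^-2·+1^-6 = +1.
(a,b)_19: α=1, u≡13; β=1, v≡10 (mod 19); (13|19)=-1, (10|19)=-1; sign (−1)^1·-1^1·-1^1 = -1.
(a,b)_7: α=4, u≡1; β=0, v≡5 (mod 7); (1|7)=+1, (5|7)=-1; sign (−1)^0·+1^0·-1^4 = +1.
|Ram(2278087669, 4736149)| = 4, even; anisotropic at {13, 17, 19, 31}.

[13, 17, 19, 31]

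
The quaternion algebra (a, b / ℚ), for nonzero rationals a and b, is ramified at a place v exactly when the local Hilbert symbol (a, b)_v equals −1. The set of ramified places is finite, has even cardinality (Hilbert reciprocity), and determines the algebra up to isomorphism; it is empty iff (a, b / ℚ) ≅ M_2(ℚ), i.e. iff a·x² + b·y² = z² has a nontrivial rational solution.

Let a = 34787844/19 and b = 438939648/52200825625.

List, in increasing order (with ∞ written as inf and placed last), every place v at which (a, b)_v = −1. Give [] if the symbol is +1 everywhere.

(a, b) ≡ (374699, 3) mod (ℚ^×)²; places V = {2, 3, 5, 7, 13, 19, 37, 41, ∞}.
(a,b)_41: α=1, u≡21; β=0, v≡30 (mod 41); (21|41)=+1, (30|41)=-1; sign (−1)^0·+1^0·-1^1 = -1.
(a,b)_2: α=2, β=12; u≡3, v≡3 (mod 8); ε(u)ε(v)=1·1, αω(v)=2·1, βω(u)=12·1; sum ≡ 1  ⇒  -1.
(a,b)_7: α=2, u≡6; β=2, v≡6 (mod 7); (6|7)=-1, (6|7)=-1; sign (−1)^0·-1^2·-1^2 = +1.
(a,b)_5: α=0, u≡1; β=-4, v≡3 (mod 5); (1|5)=+1, (3|5)=-1; sign (−1)^0·+1^-4·-1^0 = +1.
(a,b)_∞: sgn(374699)=+, sgn(3)=+, so +1.
(a,b)_37: α=1, u≡10; β=-2, v≡4 (mod 37); (10|37)=+1, (4|37)=+1; sign (−1)^0·+1^-2·+1^1 = +1.
(a,b)_19: α=-1, u≡3; β=-2, v≡13 (mod 19); (3|19)=-1, (13|19)=-1; sign (−1)^0·-1^-2·-1^-1 = -1.
(a,b)_3: α=2, u≡2; β=7, v≡1 (mod 3); (2|3)=-1, (1|3)=+1; sign (−1)^0·-1^7·+1^2 = -1.
(a,b)_13: α=1, u≡7; β=-2, v≡4 (mod 13); (7|13)=-1, (4|13)=+1; sign (−1)^0·-1^-2·+1^1 = +1.
Ram(374699, 3) = {2, 3, 19, 41}; no ℚ_2-point on the conic.

[2, 3, 19, 41]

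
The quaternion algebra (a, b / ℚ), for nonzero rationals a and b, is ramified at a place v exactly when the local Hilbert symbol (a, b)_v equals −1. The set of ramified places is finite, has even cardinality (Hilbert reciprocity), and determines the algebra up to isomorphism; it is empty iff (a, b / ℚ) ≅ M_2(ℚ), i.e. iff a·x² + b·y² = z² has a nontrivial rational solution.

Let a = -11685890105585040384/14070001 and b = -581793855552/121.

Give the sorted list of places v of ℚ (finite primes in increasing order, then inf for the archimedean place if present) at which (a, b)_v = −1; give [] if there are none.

[3, 7, 13, 23, 43, inf]

(a, b) ≡ (-1118559, -60697) mod (ℚ^×)²; places V = {2, 3, 7, 11, 13, 23, 29, 31, 43, ∞}.
(a,b)_3: α=9, u≡2; β=4, v≡2 (mod 3); (2|3)=-1, (2|3)=-1; sign (−1)^0·-1^4·-1^9 = -1.
(a,b)_11: α=-4, u≡4; β=-2, v≡3 (mod 11); (4|11)=+1, (3|11)=+1; sign (−1)^0·+1^-2·+1^-4 = +1.
(a,b)_7: α=0, u≡3; β=1, v≡4 (mod 7); (3|7)=-1, (4|7)=+1; sign (−1)^0·-1^1·+1^0 = -1.
(a,b)_2: α=10, β=6; u≡1, v≡7 (mod 8); ε(u)ε(v)=0·1, αω(v)=10·0, βω(u)=6·0; sum ≡ 0  ⇒  +1.
(a,b)_13: α=1, u≡10; β=1, v≡11 (mod 13); (10|13)=+1, (11|13)=-1; sign (−1)^0·+1^1·-1^1 = -1.
(a,b)_43: α=3, u≡33; β=2, v≡29 (mod 43); (33|43)=-1, (29|43)=-1; sign (−1)^0·-1^2·-1^3 = -1.
(a,b)_29: α=3, u≡25; β=1, v≡9 (mod 29); (25|29)=+1, (9|29)=+1; sign (−1)^0·+1^1·+1^3 = +1.
(a,b)_23: α=1, u≡18; β=1, v≡12 (mod 23); (18|23)=+1, (12|23)=+1; sign (−1)^1·+1^1·+1^1 = -1.
(a,b)_∞: sgn(-1118559)=−, sgn(-60697)=−, so -1.
(a,b)_31: α=-2, u≡2; β=0, v≡5 (mod 31); (2|31)=+1, (5|31)=+1; sign (−1)^0·+1^0·+1^-2 = +1.
Ram(-1118559, -60697) = {3, 7, 13, 23, 43, ∞}; no ℚ_3-point on the conic.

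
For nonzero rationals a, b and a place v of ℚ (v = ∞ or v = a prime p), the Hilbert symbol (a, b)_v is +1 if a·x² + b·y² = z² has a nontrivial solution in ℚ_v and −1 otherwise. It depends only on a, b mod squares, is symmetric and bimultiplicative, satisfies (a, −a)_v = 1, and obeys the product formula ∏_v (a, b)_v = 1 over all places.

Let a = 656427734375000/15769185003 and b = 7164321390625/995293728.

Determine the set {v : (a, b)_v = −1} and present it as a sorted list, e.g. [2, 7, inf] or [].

(a, b) ≡ (114, 2) mod (ℚ^×)²; places V = {2, 3, 5, 7, 11, 13, 19, 23, ∞}.
(a,b)_13: α=-6, u≡4; β=-4, v≡6 (mod 13); (4|13)=+1, (6|13)=-1; sign (−1)^0·+1^-4·-1^-6 = +1.
(a,b)_5: α=12, u≡1; β=6, v≡3 (mod 5); (1|5)=+1, (3|5)=-1; sign (−1)^0·+1^6·-1^12 = +1.
(a,b)_7: α=2, u≡4; β=4, v≡1 (mod 7); (4|7)=+1, (1|7)=+1; sign (−1)^0·+1^4·+1^2 = +1.
(a,b)_23: α=0, u≡15; β=2, v≡6 (mod 23); (15|23)=-1, (6|23)=+1; sign (−1)^0·-1^2·+1^0 = +1.
(a,b)_∞: sgn(114)=+, sgn(2)=+, so +1.
(a,b)_11: α=-2, u≡5; β=-2, v≡8 (mod 11); (5|11)=+1, (8|11)=-1; sign (−1)^0·+1^-2·-1^-2 = +1.
(a,b)_19: α=3, u≡7; β=2, v≡3 (mod 19); (7|19)=+1, (3|19)=-1; sign (−1)^0·+1^2·-1^3 = -1.
(a,b)_3: α=-3, u≡2; β=-2, v≡2 (mod 3); (2|3)=-1, (2|3)=-1; sign (−1)^0·-1^-2·-1^-3 = -1.
(a,b)_2: α=3, β=-5; u≡1, v≡1 (mod 8); ε(u)ε(v)=0·0, αω(v)=3·0, βω(u)=-5·0; sum ≡ 0  ⇒  +1.
(114, 2 / ℚ) ramifies at {3, 19}: a division algebra.

[3, 19]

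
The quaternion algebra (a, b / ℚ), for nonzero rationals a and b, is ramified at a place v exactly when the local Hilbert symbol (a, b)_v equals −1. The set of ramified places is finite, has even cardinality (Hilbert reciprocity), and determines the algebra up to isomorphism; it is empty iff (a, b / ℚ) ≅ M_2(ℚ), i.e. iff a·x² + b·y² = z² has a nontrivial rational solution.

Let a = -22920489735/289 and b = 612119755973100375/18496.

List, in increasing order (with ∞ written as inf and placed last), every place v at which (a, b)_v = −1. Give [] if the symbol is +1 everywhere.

[3, 19, 41, 43]

(a, b) ≡ (-189425535, 1468415) mod (ℚ^×)²; places V = {2, 3, 5, 7, 11, 13, 17, 19, 29, 41, 43, ∞}.
(a,b)_19: α=1, u≡8; β=1, v≡10 (mod 19); (8|19)=-1, (10|19)=-1; sign (−1)^1·-1^1·-1^1 = -1.
(a,b)_29: α=1, u≡7; β=1, v≡4 (mod 29); (7|29)=+1, (4|29)=+1; sign (−1)^0·+1^1·+1^1 = +1.
(a,b)_5: α=1, u≡2; β=3, v≡3 (mod 5); (2|5)=-1, (3|5)=-1; sign (−1)^0·-1^3·-1^1 = +1.
(a,b)_∞: sgn(-189425535)=−, sgn(1468415)=+, so +1.
(a,b)_13: α=1, u≡6; β=3, v≡8 (mod 13); (6|13)=-1, (8|13)=-1; sign (−1)^0·-1^3·-1^1 = +1.
(a,b)_17: α=-2, u≡16; β=-2, v≡11 (mod 17); (16|17)=+1, (11|17)=-1; sign (−1)^0·+1^-2·-1^-2 = +1.
(a,b)_7: α=0, u≡2; β=2, v≡4 (mod 7); (2|7)=+1, (4|7)=+1; sign (−1)^0·+1^2·+1^0 = +1.
(a,b)_41: α=1, u≡9; β=1, v≡7 (mod 41); (9|41)=+1, (7|41)=-1; sign (−1)^0·+1^1·-1^1 = -1.
(a,b)_3: α=1, u≡1; β=2, v≡2 (mod 3); (1|3)=+1, (2|3)=-1; sign (−1)^0·+1^2·-1^1 = -1.
(a,b)_11: α=2, u≡3; β=2, v≡5 (mod 11); (3|11)=+1, (5|11)=+1; sign (−1)^0·+1^2·+1^2 = +1.
(a,b)_43: α=1, u≡27; β=2, v≡28 (mod 43); (27|43)=-1, (28|43)=-1; sign (−1)^0·-1^2·-1^1 = -1.
(a,b)_2: α=0, β=-6; u≡1, v≡7 (mod 8); ε(u)ε(v)=0·1, αω(v)=0·0, βω(u)=-6·0; sum ≡ 0  ⇒  +1.
(-189425535, 1468415 / ℚ) ramifies at {3, 19, 41, 43}: a division algebra.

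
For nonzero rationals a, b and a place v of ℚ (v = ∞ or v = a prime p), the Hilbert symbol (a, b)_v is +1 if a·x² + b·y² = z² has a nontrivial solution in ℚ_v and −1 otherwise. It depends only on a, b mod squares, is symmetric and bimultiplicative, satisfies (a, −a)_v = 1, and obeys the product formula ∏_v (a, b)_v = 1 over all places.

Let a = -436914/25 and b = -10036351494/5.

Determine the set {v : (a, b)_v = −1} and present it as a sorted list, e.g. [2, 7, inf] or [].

(a, b) ≡ (-5394, -71630) mod (ℚ^×)²; places V = {2, 3, 5, 13, 19, 29, 31, ∞}.
(a,b)_2: α=1, β=1; u≡7, v≡1 (mod 8); ε(u)ε(v)=1·0, αω(v)=1·0, βω(u)=1·0; sum ≡ 0  ⇒  +1.
(a,b)_29: α=1, u≡11; β=1, v≡20 (mod 29); (11|29)=-1, (20|29)=+1; sign (−1)^0·-1^1·+1^1 = -1.
(a,b)_19: α=0, u≡8; β=1, v≡5 (mod 19); (8|19)=-1, (5|19)=+1; sign (−1)^0·-1^1·+1^0 = -1.
(a,b)_3: α=5, u≡2; β=6, v≡1 (mod 3); (2|3)=-1, (1|3)=+1; sign (−1)^0·-1^6·+1^5 = +1.
(a,b)_5: α=-2, u≡1; β=-1, v≡1 (mod 5); (1|5)=+1, (1|5)=+1; sign (−1)^0·+1^-1·+1^-2 = +1.
(a,b)_31: α=1, u≡24; β=2, v≡12 (mod 31); (24|31)=-1, (12|31)=-1; sign (−1)^0·-1^2·-1^1 = -1.
(a,b)_∞: sgn(-5394)=−, sgn(-71630)=−, so -1.
(a,b)_13: α=0, u≡10; β=1, v≡2 (mod 13); (10|13)=+1, (2|13)=-1; sign (−1)^0·+1^1·-1^0 = +1.
Ram(-5394, -71630) = {19, 29, 31, ∞}; no ℚ_19-point on the conic.

[19, 29, 31, inf]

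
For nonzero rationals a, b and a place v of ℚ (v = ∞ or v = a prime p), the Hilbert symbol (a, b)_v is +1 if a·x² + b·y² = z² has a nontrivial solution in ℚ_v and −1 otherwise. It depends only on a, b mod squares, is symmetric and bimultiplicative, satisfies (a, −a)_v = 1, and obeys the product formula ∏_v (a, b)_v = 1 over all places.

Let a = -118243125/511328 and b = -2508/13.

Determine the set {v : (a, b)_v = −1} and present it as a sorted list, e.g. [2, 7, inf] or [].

[13, inf]

(a, b) ≡ (-16302, -8151) mod (ℚ^×)²; places V = {2, 3, 5, 7, 11, 13, 19, 29, ∞}.
(a,b)_13: α=1, u≡6; β=-1, v≡1 (mod 13); (6|13)=-1, (1|13)=+1; sign (−1)^0·-1^-1·+1^1 = -1.
(a,b)_11: α=1, u≡3; β=1, v≡7 (mod 11); (3|11)=+1, (7|11)=-1; sign (−1)^1·+1^1·-1^1 = +1.
(a,b)_19: α=-1, u≡11; β=1, v≡3 (mod 19); (11|19)=+1, (3|19)=-1; sign (−1)^1·+1^1·-1^-1 = +1.
(a,b)_7: α=2, u≡1; β=0, v≡2 (mod 7); (1|7)=+1, (2|7)=+1; sign (−1)^0·+1^0·+1^2 = +1.
(a,b)_29: α=-2, u≡4; β=0, v≡19 (mod 29); (4|29)=+1, (19|29)=-1; sign (−1)^0·+1^0·-1^-2 = +1.
(a,b)_5: α=4, u≡2; β=0, v≡4 (mod 5); (2|5)=-1, (4|5)=+1; sign (−1)^0·-1^0·+1^4 = +1.
(a,b)_2: α=-5, β=2; u≡1, v≡1 (mod 8); ε(u)ε(v)=0·0, αω(v)=-5·0, βω(u)=2·0; sum ≡ 0  ⇒  +1.
(a,b)_3: α=3, u≡2; β=1, v≡1 (mod 3); (2|3)=-1, (1|3)=+1; sign (−1)^1·-1^1·+1^3 = +1.
(a,b)_∞: sgn(-16302)=−, sgn(-8151)=−, so -1.
|Ram(-16302, -8151)| = 2, even; anisotropic at {13, ∞}.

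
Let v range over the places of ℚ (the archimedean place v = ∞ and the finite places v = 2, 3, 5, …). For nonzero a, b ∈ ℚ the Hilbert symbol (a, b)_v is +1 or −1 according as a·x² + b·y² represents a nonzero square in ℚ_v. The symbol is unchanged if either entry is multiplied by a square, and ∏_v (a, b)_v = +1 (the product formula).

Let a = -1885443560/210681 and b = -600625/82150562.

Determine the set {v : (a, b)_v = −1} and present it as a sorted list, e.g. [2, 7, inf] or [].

[5, 7, 13, inf]

(a, b) ≡ (-10010, -2) mod (ℚ^×)²; places V = {2, 3, 5, 7, 11, 13, 17, 29, 31, ∞}.
(a,b)_11: α=1, u≡1; β=0, v≡3 (mod 11); (1|11)=+1, (3|11)=+1; sign (−1)^0·+1^0·+1^1 = +1.
(a,b)_29: α=0, u≡23; β=-2, v≡11 (mod 29); (23|29)=+1, (11|29)=-1; sign (−1)^0·+1^-2·-1^0 = +1.
(a,b)_2: α=3, β=-1; u≡3, v≡7 (mod 8); ε(u)ε(v)=1·1, αω(v)=3·0, βω(u)=-1·1; sum ≡ 0  ⇒  +1.
(a,b)_3: α=-6, u≡1; β=0, v≡1 (mod 3); (1|3)=+1, (1|3)=+1; sign (−1)^0·+1^0·+1^-6 = +1.
(a,b)_31: α=2, u≡6; β=2, v≡22 (mod 31); (6|31)=-1, (22|31)=-1; sign (−1)^0·-1^2·-1^2 = +1.
(a,b)_7: α=3, u≡6; β=0, v≡6 (mod 7); (6|7)=-1, (6|7)=-1; sign (−1)^0·-1^0·-1^3 = -1.
(a,b)_∞: sgn(-10010)=−, sgn(-2)=−, so -1.
(a,b)_13: α=1, u≡1; β=-2, v≡7 (mod 13); (1|13)=+1, (7|13)=-1; sign (−1)^0·+1^-2·-1^1 = -1.
(a,b)_17: α=-2, u≡6; β=-2, v≡2 (mod 17); (6|17)=-1, (2|17)=+1; sign (−1)^0·-1^-2·+1^-2 = +1.
(a,b)_5: α=1, u≡3; β=4, v≡2 (mod 5); (3|5)=-1, (2|5)=-1; sign (−1)^0·-1^4·-1^1 = -1.
|Ram(-10010, -2)| = 4, even; anisotropic at {5, 7, 13, ∞}.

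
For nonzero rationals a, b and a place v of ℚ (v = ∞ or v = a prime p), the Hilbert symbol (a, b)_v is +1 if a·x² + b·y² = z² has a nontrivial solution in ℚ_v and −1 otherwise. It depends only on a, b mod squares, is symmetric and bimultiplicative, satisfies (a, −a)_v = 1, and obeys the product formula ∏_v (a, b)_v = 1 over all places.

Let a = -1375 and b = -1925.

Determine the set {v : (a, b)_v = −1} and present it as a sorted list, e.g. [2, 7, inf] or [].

[5, inf]

(a, b) ≡ (-55, -77) mod (ℚ^×)²; places V = {2, 5, 7, 11, ∞}.
(a,b)_∞: sgn(-55)=−, sgn(-77)=−, so -1.
(a,b)_2: α=0, β=0; u≡1, v≡3 (mod 8); ε(u)ε(v)=0·1, αω(v)=0·1, βω(u)=0·0; sum ≡ 0  ⇒  +1.
(a,b)_5: α=3, u≡4; β=2, v≡3 (mod 5); (4|5)=+1, (3|5)=-1; sign (−1)^0·+1^2·-1^3 = -1.
(a,b)_7: α=0, u≡4; β=1, v≡5 (mod 7); (4|7)=+1, (5|7)=-1; sign (−1)^0·+1^1·-1^0 = +1.
(a,b)_11: α=1, u≡7; β=1, v≡1 (mod 11); (7|11)=-1, (1|11)=+1; sign (−1)^1·-1^1·+1^1 = +1.
Ram(-55, -77) = {5, ∞}; no ℚ_5-point on the conic.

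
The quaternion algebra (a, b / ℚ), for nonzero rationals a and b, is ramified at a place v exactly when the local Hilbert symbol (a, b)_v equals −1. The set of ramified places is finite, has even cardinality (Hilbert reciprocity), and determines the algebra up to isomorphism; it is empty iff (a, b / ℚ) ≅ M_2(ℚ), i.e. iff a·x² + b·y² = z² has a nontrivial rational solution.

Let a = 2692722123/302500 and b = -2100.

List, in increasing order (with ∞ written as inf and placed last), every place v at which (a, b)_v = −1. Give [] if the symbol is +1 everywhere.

[2, 29]

Mod squares: a ≡ 196707, b ≡ -21. Check v ∈ {∞, 2, 3, 5, 7, 11, 13, 17, 19, 29}.
v=3: a=3^5·(≡1), b=3^1·(≡2) mod 3; (1|3)=+1, (2|3)=-1; (−1)^{5·1·1}·(+1)^1·(-1)^5 = +1.
v=17: a=17^1·(≡5), b=17^0·(≡8) mod 17; (5|17)=-1, (8|17)=+1; (−1)^{1·0·8}·(-1)^0·(+1)^1 = +1.
v=13: a=13^2·(≡4), b=13^0·(≡6) mod 13; (4|13)=+1, (6|13)=-1; (−1)^{2·0·6}·(+1)^0·(-1)^2 = +1.
v=29: a=29^1·(≡26), b=29^0·(≡17) mod 29; (26|29)=-1, (17|29)=-1; (−1)^{1·0·14}·(-1)^0·(-1)^1 = -1.
v=∞: 196707 > 0 and -21 < 0  ⇒  (a,b)_∞ = +1.
v=5: a=5^-4·(≡2), b=5^2·(≡1) mod 5; (2|5)=-1, (1|5)=+1; (−1)^{-4·2·2}·(-1)^2·(+1)^-4 = +1.
v=2: v_2(a)=-2, v_2(b)=2; units ≡ 3, 3 (mod 8); ε·ε+αω+βω = 1·1+-2·1+2·1 ≡ 1  ⇒  (a,b)_2 = -1.
v=7: a=7^1·(≡6), b=7^1·(≡1) mod 7; (6|7)=-1, (1|7)=+1; (−1)^{1·1·3}·(-1)^1·(+1)^1 = +1.
v=11: a=11^-2·(≡1), b=11^0·(≡1) mod 11; (1|11)=+1, (1|11)=+1; (−1)^{-2·0·5}·(+1)^0·(+1)^-2 = +1.
v=19: a=19^1·(≡1), b=19^0·(≡9) mod 19; (1|19)=+1, (9|19)=+1; (−1)^{1·0·9}·(+1)^0·(+1)^1 = +1.
Ram(196707, -21) = {2, 29}; no ℚ_2-point on the conic.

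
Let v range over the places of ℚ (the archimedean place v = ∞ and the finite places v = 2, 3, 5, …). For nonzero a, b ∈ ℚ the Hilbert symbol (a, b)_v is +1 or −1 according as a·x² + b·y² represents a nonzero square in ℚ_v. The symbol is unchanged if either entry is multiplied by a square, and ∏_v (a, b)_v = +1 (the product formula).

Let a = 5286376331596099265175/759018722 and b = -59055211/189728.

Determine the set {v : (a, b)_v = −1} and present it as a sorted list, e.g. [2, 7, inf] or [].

[2, 31]

Mod squares: a ≡ 22649406, b ≡ -38. Check v ∈ {∞, 2, 3, 5, 7, 11, 13, 17, 19, 23, 29, 31, 41, 43}.
v=5: a=5^2·(≡1), b=5^0·(≡3) mod 5; (1|5)=+1, (3|5)=-1; (−1)^{2·0·2}·(+1)^0·(-1)^2 = +1.
v=17: a=17^1·(≡3), b=17^0·(≡15) mod 17; (3|17)=-1, (15|17)=+1; (−1)^{1·0·8}·(-1)^0·(+1)^1 = +1.
v=∞: 22649406 > 0 and -38 < 0  ⇒  (a,b)_∞ = +1.
v=3: a=3^3·(≡2), b=3^0·(≡1) mod 3; (2|3)=-1, (1|3)=+1; (−1)^{3·0·1}·(-1)^0·(+1)^3 = +1.
v=29: a=29^1·(≡15), b=29^0·(≡7) mod 29; (15|29)=-1, (7|29)=+1; (−1)^{1·0·14}·(-1)^0·(+1)^1 = +1.
v=7: a=7^-2·(≡5), b=7^-2·(≡2) mod 7; (5|7)=-1, (2|7)=+1; (−1)^{-2·-2·3}·(-1)^-2·(+1)^-2 = +1.
v=11: a=11^-4·(≡10), b=11^-2·(≡10) mod 11; (10|11)=-1, (10|11)=-1; (−1)^{-4·-2·5}·(-1)^-2·(-1)^-4 = +1.
v=23: a=23^-2·(≡12), b=23^0·(≡3) mod 23; (12|23)=+1, (3|23)=+1; (−1)^{-2·0·11}·(+1)^0·(+1)^-2 = +1.
v=41: a=41^2·(≡28), b=41^2·(≡12) mod 41; (28|41)=-1, (12|41)=-1; (−1)^{2·2·20}·(-1)^2·(-1)^2 = +1.
v=19: a=19^3·(≡10), b=19^1·(≡9) mod 19; (10|19)=-1, (9|19)=+1; (−1)^{3·1·9}·(-1)^1·(+1)^3 = +1.
v=31: a=31^1·(≡5), b=31^0·(≡24) mod 31; (5|31)=+1, (24|31)=-1; (−1)^{1·0·15}·(+1)^0·(-1)^1 = -1.
v=2: v_2(a)=-1, v_2(b)=-5; units ≡ 7, 5 (mod 8); ε·ε+αω+βω = 1·0+-1·1+-5·0 ≡ 1  ⇒  (a,b)_2 = -1.
v=43: a=43^4·(≡35), b=43^2·(≡8) mod 43; (35|43)=+1, (8|43)=-1; (−1)^{4·2·21}·(+1)^2·(-1)^4 = +1.
v=13: a=13^1·(≡7), b=13^0·(≡1) mod 13; (7|13)=-1, (1|13)=+1; (−1)^{1·0·6}·(-1)^0·(+1)^1 = +1.
Ram(22649406, -38) = {2, 31}; no ℚ_2-point on the conic.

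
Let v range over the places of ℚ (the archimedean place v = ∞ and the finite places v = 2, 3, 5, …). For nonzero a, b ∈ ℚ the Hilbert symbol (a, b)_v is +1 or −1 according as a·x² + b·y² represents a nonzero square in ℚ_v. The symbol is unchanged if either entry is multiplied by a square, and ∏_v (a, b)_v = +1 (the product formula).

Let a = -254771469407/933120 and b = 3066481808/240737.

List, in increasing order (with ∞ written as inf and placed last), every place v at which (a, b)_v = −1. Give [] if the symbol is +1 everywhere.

Mod squares: a ≡ -58435, b ≡ 6409. Check v ∈ {∞, 2, 3, 5, 7, 13, 17, 23, 29, 31}.
v=17: a=17^0·(≡5), b=17^-3·(≡10) mod 17; (5|17)=-1, (10|17)=-1; (−1)^{0·-3·8}·(-1)^-3·(-1)^0 = -1.
v=7: a=7^2·(≡2), b=7^-2·(≡2) mod 7; (2|7)=+1, (2|7)=+1; (−1)^{2·-2·3}·(+1)^-2·(+1)^2 = +1.
v=31: a=31^1·(≡26), b=31^2·(≡27) mod 31; (26|31)=-1, (27|31)=-1; (−1)^{1·2·15}·(-1)^2·(-1)^1 = -1.
v=29: a=29^3·(≡19), b=29^1·(≡3) mod 29; (19|29)=-1, (3|29)=-1; (−1)^{3·1·14}·(-1)^1·(-1)^3 = +1.
v=∞: -58435 < 0 and 6409 > 0  ⇒  (a,b)_∞ = +1.
v=2: v_2(a)=-8, v_2(b)=4; units ≡ 5, 1 (mod 8); ε·ε+αω+βω = 0·0+-8·0+4·1 ≡ 0  ⇒  (a,b)_2 = +1.
v=5: a=5^-1·(≡2), b=5^0·(≡4) mod 5; (2|5)=-1, (4|5)=+1; (−1)^{-1·0·2}·(-1)^0·(+1)^-1 = +1.
v=23: a=23^2·(≡9), b=23^2·(≡19) mod 23; (9|23)=+1, (19|23)=-1; (−1)^{2·2·11}·(+1)^2·(-1)^2 = +1.
v=13: a=13^1·(≡3), b=13^1·(≡12) mod 13; (3|13)=+1, (12|13)=+1; (−1)^{1·1·6}·(+1)^1·(+1)^1 = +1.
v=3: a=3^-6·(≡2), b=3^0·(≡1) mod 3; (2|3)=-1, (1|3)=+1; (−1)^{-6·0·1}·(-1)^0·(+1)^-6 = +1.
|Ram(-58435, 6409)| = 2, even; anisotropic at {17, 31}.

[17, 31]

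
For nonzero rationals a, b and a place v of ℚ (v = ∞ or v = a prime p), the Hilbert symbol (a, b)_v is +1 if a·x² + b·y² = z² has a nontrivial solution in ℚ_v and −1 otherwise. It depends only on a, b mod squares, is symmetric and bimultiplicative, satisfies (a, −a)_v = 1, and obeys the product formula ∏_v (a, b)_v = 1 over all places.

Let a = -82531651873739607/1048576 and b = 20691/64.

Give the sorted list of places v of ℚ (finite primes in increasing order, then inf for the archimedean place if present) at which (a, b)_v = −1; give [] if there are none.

[7, 11]

(a, b) ≡ (-1463, 19) mod (ℚ^×)²; places V = {2, 3, 7, 11, 19, ∞}.
(a,b)_19: α=3, u≡2; β=1, v≡9 (mod 19); (2|19)=-1, (9|19)=+1; sign (−1)^1·-1^1·+1^3 = +1.
(a,b)_7: α=1, u≡2; β=0, v≡6 (mod 7); (2|7)=+1, (6|7)=-1; sign (−1)^0·+1^0·-1^1 = -1.
(a,b)_3: α=6, u≡1; β=2, v≡1 (mod 3); (1|3)=+1, (1|3)=+1; sign (−1)^0·+1^2·+1^6 = +1.
(a,b)_11: α=9, u≡6; β=2, v≡8 (mod 11); (6|11)=-1, (8|11)=-1; sign (−1)^0·-1^2·-1^9 = -1.
(a,b)_∞: sgn(-1463)=−, sgn(19)=+, so +1.
(a,b)_2: α=-20, β=-6; u≡1, v≡3 (mod 8); ε(u)ε(v)=0·1, αω(v)=-20·1, βω(u)=-6·0; sum ≡ 0  ⇒  +1.
|Ram(-1463, 19)| = 2, even; anisotropic at {7, 11}.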